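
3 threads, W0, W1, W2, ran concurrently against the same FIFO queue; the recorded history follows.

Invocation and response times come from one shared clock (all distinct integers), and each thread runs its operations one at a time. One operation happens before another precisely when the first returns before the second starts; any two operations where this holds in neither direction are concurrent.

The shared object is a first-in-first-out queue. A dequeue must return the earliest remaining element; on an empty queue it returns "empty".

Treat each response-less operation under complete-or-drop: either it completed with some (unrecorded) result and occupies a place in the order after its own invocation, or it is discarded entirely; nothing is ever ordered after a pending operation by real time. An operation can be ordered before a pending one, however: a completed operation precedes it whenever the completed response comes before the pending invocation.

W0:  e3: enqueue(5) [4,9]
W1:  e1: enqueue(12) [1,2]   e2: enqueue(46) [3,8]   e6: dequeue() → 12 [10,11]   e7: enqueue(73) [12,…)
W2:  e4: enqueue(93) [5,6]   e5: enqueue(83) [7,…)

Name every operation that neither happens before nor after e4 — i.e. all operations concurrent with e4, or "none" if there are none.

concurrent with e4 ([5,6]): every op whose interval crosses 5..6
e1 [1,2]: before
e2 [3,8]: concurrent
e3 [4,9]: concurrent
e5 [7,…): after
e6 [10,11]: after
e7 [12,…): after

e2, e3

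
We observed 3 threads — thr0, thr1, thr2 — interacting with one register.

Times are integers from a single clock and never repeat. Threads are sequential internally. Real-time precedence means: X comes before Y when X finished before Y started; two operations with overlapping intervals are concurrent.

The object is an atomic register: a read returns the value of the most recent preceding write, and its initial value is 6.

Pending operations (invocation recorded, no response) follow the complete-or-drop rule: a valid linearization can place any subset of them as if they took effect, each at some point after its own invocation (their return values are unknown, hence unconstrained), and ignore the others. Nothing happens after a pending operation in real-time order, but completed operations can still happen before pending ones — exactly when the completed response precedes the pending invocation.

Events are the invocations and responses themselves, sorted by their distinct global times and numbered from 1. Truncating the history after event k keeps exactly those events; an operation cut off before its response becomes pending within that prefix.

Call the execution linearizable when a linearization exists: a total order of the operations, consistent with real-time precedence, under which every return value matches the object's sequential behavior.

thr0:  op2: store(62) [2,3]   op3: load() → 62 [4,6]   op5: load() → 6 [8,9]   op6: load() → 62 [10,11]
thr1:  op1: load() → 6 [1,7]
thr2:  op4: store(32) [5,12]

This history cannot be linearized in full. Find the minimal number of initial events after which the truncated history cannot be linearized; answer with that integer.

9

events 1..8 are linearizable, e.g. via op1, op2, op3:
step 1: op1 load() → 6 — value 6
step 2: op2 store(62) — value 62
step 3: op3 load() → 62 — value 62
event 9 — op5's response, time 9 — after it, nothing linearizes
include/drop combinations of the 1 pending operation (op4) were all tried; none helps
sample order op1, op2, op3, op5 (pending dropped) stalls at step 4 — op5 load() → 6 has no legal effect
sample order op2, op1, op3, op5 (pending dropped) stalls at step 2 — op1 load() → 6 has no legal effect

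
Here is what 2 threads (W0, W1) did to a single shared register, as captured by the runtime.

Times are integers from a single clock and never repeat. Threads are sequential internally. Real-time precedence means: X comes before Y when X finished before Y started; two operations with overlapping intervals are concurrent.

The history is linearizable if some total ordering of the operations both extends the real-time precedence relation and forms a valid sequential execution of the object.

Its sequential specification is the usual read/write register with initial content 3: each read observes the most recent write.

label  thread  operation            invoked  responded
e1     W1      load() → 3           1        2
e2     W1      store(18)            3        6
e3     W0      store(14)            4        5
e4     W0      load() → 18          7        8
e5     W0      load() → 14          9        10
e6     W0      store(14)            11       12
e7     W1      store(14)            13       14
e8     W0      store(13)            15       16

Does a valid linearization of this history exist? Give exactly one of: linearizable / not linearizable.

not linearizable

the violation lands at event 10, e5's response at time 10: events 1..9 linearize, events 1..10 do not
real-time-consistent orders of the 5 completed operations: 2 — all fail the register replay
take e1, e2, e3, e4, e5: step 4 already fails, because e4 load() → 18 cannot occur there
take e1, e3, e2, e4, e5: step 5 already fails, because e5 load() → 14 cannot occur there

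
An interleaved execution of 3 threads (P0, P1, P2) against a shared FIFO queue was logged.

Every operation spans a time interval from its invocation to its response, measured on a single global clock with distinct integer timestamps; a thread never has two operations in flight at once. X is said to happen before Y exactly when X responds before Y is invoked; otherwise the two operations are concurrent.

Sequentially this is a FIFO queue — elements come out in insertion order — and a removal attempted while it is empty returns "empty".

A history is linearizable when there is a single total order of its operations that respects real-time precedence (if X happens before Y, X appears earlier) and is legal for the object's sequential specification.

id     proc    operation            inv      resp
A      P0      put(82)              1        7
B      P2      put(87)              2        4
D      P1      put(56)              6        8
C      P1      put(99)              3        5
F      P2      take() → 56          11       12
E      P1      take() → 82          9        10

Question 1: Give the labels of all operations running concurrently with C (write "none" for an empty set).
Answer: A, B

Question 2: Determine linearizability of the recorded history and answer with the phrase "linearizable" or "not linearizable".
not linearizable

the violation lands at event 12, F's response at time 12: events 1..11 linearize, events 1..12 do not
checked exhaustively: 8 real-time-consistent orders of 6 completed operations, zero legal FIFO queue replays
for example A, B, C, D, E, F fails at step 6: F take() → 56 is not legal there
for example A, C, B, D, E, F fails at step 6: F take() → 56 is not legal there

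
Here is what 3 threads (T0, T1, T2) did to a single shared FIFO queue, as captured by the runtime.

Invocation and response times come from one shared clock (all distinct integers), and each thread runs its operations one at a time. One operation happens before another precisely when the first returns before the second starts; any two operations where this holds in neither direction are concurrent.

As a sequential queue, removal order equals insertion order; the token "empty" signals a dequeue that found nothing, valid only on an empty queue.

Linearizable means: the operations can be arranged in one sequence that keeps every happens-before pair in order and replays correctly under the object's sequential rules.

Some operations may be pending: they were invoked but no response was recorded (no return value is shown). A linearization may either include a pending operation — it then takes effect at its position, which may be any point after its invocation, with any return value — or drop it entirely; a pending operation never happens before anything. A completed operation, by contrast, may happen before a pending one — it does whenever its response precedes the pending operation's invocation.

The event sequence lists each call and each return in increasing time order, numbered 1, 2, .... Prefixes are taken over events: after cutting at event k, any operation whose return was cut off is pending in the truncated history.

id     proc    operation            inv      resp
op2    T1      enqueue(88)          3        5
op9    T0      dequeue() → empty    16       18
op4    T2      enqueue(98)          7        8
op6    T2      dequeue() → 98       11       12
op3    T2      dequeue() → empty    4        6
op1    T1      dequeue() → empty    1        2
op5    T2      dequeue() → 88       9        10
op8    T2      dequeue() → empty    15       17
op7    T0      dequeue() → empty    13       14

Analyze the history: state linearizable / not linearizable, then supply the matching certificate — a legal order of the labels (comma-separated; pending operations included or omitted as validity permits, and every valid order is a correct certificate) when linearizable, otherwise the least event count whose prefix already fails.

step 1: op1 dequeue() → empty — queue <>
step 2: op3 dequeue() → empty — queue <>
step 3: op2 enqueue(88) — queue <88>
step 4: op4 enqueue(98) — queue <88,98>
step 5: op5 dequeue() → 88 — queue <98>
step 6: op6 dequeue() → 98 — queue <>
step 7: op7 dequeue() → empty — queue <>
step 8: op8 dequeue() → empty — queue <>
step 9: op9 dequeue() → empty — queue <>

linearizable — witness: op1, op3, op2, op4, op5, op6, op7, op8, op9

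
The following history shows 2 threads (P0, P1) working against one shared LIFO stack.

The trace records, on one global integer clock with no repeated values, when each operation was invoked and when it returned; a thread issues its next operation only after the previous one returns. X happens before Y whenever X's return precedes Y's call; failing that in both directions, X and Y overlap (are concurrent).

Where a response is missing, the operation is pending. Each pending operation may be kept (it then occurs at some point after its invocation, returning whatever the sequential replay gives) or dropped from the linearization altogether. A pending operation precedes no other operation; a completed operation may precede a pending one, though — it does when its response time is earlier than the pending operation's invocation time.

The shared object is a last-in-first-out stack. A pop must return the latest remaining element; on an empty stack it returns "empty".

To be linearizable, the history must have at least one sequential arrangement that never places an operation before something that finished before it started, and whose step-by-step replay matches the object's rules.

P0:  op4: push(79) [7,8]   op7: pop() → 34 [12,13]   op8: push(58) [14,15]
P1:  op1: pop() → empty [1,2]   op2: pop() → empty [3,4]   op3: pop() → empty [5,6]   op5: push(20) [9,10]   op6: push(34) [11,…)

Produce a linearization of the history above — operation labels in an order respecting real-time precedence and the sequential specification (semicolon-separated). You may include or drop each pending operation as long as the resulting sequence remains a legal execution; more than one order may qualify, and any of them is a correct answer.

after step 1 (op1 pop() → empty): stack <>
after step 2 (op2 pop() → empty): stack <>
after step 3 (op3 pop() → empty): stack <>
after step 4 (op4 push(79)): stack <79>
after step 5 (op5 push(20)): stack <79,20>
after step 6 (op6 push(34) (pending, included)): stack <79,20,34>
after step 7 (op7 pop() → 34): stack <79,20>
after step 8 (op8 push(58)): stack <79,20,58>

op1; op2; op3; op4; op5; op6; op7; op8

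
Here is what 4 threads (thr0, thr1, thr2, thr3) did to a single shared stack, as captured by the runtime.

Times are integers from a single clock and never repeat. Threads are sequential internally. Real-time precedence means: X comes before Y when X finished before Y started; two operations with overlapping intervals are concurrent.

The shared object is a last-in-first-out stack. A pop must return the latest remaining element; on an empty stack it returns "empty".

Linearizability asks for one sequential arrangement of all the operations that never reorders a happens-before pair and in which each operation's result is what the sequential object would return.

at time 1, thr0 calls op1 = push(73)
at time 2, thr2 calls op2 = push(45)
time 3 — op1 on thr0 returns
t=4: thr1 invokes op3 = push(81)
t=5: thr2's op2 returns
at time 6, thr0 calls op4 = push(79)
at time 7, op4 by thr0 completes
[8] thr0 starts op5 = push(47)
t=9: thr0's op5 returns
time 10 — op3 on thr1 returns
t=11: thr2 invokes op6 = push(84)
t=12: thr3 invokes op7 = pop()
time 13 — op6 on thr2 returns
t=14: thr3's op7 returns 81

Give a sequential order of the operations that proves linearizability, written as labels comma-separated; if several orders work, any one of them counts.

op1, op2, op4, op5, op3, op7, op6

1. op1 push(73), leaving stack <73>
2. op2 push(45), leaving stack <73,45>
3. op4 push(79), leaving stack <73,45,79>
4. op5 push(47), leaving stack <73,45,79,47>
5. op3 push(81), leaving stack <73,45,79,47,81>
6. op7 pop() → 81, leaving stack <73,45,79,47>
7. op6 push(84), leaving stack <73,45,79,47,84>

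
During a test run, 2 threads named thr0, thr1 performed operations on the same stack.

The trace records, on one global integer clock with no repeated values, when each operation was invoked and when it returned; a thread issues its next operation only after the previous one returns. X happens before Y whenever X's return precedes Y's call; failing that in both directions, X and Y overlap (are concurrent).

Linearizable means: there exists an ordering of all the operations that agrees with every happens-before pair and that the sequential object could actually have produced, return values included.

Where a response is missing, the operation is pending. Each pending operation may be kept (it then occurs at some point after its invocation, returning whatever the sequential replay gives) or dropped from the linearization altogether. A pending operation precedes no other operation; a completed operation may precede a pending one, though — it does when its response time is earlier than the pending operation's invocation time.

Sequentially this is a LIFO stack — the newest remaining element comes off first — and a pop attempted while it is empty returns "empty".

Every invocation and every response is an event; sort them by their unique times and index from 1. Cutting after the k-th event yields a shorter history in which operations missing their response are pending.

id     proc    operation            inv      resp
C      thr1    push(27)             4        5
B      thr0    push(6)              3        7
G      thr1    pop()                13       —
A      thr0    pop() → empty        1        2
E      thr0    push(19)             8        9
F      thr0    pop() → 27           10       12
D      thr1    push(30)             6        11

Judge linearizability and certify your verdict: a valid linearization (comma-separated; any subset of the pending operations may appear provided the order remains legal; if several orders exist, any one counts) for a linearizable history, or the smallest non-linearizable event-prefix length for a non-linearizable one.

not linearizable — minimal violating prefix: 12 events

cut after 11 events: linearizable; cut after 12 events (F responds, time 12): not linearizable
all 7 real-time-respecting orders fail — 6 completed stack operations, no legal replay
take A, B, C, D, E, F: step 6 already fails, because F pop() → 27 cannot occur there
take A, B, C, E, D, F: step 6 already fails, because F pop() → 27 cannot occur there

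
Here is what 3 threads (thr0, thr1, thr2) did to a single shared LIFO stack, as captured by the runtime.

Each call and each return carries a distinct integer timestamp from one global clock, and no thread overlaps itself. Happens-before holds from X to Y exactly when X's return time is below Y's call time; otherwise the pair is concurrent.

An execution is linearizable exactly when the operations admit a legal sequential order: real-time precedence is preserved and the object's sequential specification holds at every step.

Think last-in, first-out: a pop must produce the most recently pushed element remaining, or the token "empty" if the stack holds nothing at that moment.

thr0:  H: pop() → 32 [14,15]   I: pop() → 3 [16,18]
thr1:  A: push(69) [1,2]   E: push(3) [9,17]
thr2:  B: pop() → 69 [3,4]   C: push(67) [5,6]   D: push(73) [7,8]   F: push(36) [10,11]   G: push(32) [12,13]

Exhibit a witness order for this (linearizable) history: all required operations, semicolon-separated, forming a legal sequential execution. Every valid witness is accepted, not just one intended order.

1. A push(69), leaving stack <69>
2. B pop() → 69, leaving stack <>
3. C push(67), leaving stack <67>
4. D push(73), leaving stack <67,73>
5. F push(36), leaving stack <67,73,36>
6. E push(3), leaving stack <67,73,36,3>
7. G push(32), leaving stack <67,73,36,3,32>
8. H pop() → 32, leaving stack <67,73,36,3>
9. I pop() → 3, leaving stack <67,73,36>

A; B; C; D; F; E; G; H; I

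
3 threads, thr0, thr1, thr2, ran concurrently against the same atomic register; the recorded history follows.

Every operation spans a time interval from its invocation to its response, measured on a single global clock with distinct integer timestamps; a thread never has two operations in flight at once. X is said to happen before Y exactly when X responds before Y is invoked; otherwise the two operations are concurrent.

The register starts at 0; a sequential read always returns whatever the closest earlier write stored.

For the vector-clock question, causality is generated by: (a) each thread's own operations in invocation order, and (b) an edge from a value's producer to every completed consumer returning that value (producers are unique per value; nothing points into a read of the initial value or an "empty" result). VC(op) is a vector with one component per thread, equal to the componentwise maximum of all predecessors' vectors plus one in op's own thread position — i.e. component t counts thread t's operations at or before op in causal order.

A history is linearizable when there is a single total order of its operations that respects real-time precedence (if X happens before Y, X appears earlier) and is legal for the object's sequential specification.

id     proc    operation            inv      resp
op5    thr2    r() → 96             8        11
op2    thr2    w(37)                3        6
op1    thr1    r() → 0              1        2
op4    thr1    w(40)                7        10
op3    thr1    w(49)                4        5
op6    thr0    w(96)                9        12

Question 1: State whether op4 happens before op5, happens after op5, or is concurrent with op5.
Answer: concurrent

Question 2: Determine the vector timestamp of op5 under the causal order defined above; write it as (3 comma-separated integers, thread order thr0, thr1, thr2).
Answer: (1, 0, 2)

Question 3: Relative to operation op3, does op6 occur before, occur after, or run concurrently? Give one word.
Answer: after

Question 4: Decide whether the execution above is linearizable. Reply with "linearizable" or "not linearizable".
linearizable

witness order: op1, op2, op3, op4, op6, op5
after step 1 (op1 r() → 0): value 0
after step 2 (op2 w(37)): value 37
after step 3 (op3 w(49)): value 49
after step 4 (op4 w(40)): value 40
after step 5 (op6 w(96)): value 96
after step 6 (op5 r() → 96): value 96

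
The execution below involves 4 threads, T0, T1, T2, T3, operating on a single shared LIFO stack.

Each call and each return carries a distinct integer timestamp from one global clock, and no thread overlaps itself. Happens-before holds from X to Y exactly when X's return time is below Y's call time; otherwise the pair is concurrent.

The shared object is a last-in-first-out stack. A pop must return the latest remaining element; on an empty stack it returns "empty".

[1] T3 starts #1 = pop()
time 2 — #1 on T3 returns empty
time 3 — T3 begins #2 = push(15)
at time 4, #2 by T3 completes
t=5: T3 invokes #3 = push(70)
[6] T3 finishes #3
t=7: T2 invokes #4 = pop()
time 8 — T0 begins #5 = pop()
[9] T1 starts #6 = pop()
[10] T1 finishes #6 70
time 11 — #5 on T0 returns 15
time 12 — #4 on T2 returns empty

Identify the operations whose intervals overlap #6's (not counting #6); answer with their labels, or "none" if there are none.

#6 spans [9,10]: anything still running between times 9 and 10 counts as concurrent
#1 [1,2]: before
#2 [3,4]: before
#3 [5,6]: before
#4 [7,12]: concurrent
#5 [8,11]: concurrent

#4, #5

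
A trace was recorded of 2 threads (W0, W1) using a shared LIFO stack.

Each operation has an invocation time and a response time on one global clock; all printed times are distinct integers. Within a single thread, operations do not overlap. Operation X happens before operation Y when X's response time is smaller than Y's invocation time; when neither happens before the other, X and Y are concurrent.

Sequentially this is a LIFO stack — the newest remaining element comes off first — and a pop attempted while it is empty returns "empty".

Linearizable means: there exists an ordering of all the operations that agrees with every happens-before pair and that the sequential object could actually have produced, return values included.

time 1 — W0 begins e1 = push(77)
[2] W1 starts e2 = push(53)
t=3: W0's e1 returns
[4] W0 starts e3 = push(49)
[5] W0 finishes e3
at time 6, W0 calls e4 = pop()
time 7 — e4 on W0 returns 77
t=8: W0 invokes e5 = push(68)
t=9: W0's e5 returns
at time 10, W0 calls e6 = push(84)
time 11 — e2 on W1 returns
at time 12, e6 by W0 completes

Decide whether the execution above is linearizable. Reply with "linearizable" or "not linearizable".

prefix check: 1..6 passes, 1..7 fails once e4's time-7 response joins
exhaustive check: the 3 completed LIFO stack ops admit one real-time order; illegal
completion choices over the 1 pending operation (e2) were checked; none helps
sample order e1, e3, e4 (pending dropped) stalls at step 3 — e4 pop() → 77 has no legal effect

not linearizable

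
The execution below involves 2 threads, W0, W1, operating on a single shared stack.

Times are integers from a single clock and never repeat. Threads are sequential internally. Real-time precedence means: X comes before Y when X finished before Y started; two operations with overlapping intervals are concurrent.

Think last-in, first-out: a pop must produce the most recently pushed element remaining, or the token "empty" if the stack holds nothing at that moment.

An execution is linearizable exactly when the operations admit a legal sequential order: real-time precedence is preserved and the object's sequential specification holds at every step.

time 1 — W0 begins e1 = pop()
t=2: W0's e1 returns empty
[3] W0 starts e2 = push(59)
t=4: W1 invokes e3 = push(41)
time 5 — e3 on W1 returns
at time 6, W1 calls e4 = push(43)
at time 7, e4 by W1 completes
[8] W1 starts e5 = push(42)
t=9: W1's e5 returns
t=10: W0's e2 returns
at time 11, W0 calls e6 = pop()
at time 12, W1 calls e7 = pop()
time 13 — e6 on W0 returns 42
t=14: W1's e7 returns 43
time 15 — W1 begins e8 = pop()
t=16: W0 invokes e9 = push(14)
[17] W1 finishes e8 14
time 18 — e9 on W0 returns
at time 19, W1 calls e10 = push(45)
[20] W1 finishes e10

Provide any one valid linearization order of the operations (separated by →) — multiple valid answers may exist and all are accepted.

e1 → e2 → e3 → e4 → e5 → e6 → e7 → e9 → e8 → e10

1. e1 pop() → empty, leaving stack <>
2. e2 push(59), leaving stack <59>
3. e3 push(41), leaving stack <59,41>
4. e4 push(43), leaving stack <59,41,43>
5. e5 push(42), leaving stack <59,41,43,42>
6. e6 pop() → 42, leaving stack <59,41,43>
7. e7 pop() → 43, leaving stack <59,41>
8. e9 push(14), leaving stack <59,41,14>
9. e8 pop() → 14, leaving stack <59,41>
10. e10 push(45), leaving stack <59,41,45>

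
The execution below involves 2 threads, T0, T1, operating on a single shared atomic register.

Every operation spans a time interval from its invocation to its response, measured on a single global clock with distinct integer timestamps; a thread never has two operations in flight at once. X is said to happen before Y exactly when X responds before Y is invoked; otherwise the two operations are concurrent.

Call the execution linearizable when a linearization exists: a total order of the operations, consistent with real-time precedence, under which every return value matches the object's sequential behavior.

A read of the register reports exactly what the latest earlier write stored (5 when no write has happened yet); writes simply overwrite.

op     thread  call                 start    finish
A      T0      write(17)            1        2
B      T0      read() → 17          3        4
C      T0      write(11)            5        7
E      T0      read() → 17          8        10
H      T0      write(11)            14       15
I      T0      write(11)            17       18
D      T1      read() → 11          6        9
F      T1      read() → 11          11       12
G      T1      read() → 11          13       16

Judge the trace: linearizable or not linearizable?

events 1..9 are fine; event 10 — the response of E at time 10 — makes the prefix non-linearizable
checked exhaustively: 3 real-time-consistent orders of 5 completed operations, zero legal atomic register replays
for example A, B, C, D, E fails at step 5: E read() → 17 is not legal there
for example A, B, C, E, D fails at step 4: E read() → 17 is not legal there

not linearizable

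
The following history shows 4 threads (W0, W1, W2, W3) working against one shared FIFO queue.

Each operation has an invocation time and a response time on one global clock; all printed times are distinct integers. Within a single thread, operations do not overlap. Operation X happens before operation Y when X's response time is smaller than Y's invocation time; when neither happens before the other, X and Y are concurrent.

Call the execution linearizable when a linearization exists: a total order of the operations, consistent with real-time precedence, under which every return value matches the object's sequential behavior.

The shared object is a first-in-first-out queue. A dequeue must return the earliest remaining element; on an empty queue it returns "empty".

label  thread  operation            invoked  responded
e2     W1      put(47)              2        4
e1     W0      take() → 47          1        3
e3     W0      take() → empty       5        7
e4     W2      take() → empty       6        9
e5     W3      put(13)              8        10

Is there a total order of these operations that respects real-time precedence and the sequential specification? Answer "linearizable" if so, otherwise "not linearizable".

linearizable

one valid linearization: e2, e1, e3, e4, e5
1. e2 put(47), leaving queue <47>
2. e1 take() → 47, leaving queue <>
3. e3 take() → empty, leaving queue <>
4. e4 take() → empty, leaving queue <>
5. e5 put(13), leaving queue <13>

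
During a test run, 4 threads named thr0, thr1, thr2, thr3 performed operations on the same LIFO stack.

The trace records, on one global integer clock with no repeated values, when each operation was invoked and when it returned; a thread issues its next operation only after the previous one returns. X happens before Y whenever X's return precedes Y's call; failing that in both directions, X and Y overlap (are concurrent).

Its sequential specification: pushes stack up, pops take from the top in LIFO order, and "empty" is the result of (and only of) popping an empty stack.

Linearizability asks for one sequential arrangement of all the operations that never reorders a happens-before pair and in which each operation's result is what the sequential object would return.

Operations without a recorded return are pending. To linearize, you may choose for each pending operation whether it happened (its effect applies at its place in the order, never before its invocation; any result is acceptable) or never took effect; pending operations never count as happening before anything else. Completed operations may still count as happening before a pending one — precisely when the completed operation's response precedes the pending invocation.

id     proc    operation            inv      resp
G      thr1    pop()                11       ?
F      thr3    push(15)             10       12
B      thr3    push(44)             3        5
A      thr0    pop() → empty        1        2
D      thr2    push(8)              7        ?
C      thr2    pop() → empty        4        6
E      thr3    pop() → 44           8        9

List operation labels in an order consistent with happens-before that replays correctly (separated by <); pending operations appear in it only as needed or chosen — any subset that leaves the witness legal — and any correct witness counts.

A < C < B < E < D < F

1. A pop() → empty, leaving stack <>
2. C pop() → empty, leaving stack <>
3. B push(44), leaving stack <44>
4. E pop() → 44, leaving stack <>
5. D push(8) (pending, included), leaving stack <8>
6. F push(15), leaving stack <8,15>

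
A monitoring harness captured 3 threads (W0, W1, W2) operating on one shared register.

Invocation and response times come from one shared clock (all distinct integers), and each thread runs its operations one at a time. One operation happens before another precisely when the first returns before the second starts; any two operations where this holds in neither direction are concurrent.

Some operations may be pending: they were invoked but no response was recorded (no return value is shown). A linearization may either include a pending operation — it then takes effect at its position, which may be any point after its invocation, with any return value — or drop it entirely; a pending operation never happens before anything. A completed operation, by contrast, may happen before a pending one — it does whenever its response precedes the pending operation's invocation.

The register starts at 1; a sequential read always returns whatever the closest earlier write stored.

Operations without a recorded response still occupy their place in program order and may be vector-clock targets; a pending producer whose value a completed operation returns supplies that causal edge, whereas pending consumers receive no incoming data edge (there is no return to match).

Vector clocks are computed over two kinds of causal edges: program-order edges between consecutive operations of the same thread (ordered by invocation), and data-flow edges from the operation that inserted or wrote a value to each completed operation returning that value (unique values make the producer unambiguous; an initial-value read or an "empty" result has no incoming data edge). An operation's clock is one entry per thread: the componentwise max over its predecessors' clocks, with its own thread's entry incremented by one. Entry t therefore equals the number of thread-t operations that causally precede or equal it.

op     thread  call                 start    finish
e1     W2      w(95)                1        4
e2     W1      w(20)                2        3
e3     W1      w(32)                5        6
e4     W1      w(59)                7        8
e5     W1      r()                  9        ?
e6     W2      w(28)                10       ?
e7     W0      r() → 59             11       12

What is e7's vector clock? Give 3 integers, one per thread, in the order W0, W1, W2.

invoked at 1, e1 has no predecessors; its own W2 bump gives (0, 0, 1)
invoked at 2, e2 has no predecessors; its own W1 bump gives (0, 1, 0)
invoked at 10, e6 merges VC(e1)=(0, 0, 1) and bumps W2's slot → (0, 0, 2)
invoked at 5, e3 merges VC(e2)=(0, 1, 0) and bumps W1's slot → (0, 2, 0)
invoked at 7, e4 merges VC(e3)=(0, 2, 0) and bumps W1's slot → (0, 3, 0)
invoked at 9, e5 merges VC(e4)=(0, 3, 0) and bumps W1's slot → (0, 4, 0)
invoked at 11, e7 merges VC(e4)=(0, 3, 0) and bumps W0's slot → (1, 3, 0)
target: VC(e7) = (1, 3, 0)

(1, 3, 0)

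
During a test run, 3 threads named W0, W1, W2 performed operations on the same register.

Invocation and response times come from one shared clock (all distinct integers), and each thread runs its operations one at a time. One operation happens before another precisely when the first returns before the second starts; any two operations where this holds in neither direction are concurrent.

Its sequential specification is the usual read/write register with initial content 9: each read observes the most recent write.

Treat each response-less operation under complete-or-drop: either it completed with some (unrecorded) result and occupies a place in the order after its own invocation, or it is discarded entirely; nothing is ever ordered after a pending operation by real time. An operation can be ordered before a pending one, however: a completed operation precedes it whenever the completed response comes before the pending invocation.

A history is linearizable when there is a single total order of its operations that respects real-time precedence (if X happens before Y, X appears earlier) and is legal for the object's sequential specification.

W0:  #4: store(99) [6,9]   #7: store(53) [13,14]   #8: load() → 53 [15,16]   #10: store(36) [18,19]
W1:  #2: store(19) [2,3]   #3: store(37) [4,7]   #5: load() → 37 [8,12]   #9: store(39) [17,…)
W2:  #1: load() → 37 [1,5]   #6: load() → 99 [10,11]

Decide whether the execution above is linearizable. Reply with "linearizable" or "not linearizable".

one valid linearization: #2, #3, #1, #5, #4, #6, #7, #8, #9, #10
step 1: #2 store(19) — value 19
step 2: #3 store(37) — value 37
step 3: #1 load() → 37 — value 37
step 4: #5 load() → 37 — value 37
step 5: #4 store(99) — value 99
step 6: #6 load() → 99 — value 99
step 7: #7 store(53) — value 53
step 8: #8 load() → 53 — value 53
step 9: #9 store(39) (pending, included) — value 39
step 10: #10 store(36) — value 36

linearizable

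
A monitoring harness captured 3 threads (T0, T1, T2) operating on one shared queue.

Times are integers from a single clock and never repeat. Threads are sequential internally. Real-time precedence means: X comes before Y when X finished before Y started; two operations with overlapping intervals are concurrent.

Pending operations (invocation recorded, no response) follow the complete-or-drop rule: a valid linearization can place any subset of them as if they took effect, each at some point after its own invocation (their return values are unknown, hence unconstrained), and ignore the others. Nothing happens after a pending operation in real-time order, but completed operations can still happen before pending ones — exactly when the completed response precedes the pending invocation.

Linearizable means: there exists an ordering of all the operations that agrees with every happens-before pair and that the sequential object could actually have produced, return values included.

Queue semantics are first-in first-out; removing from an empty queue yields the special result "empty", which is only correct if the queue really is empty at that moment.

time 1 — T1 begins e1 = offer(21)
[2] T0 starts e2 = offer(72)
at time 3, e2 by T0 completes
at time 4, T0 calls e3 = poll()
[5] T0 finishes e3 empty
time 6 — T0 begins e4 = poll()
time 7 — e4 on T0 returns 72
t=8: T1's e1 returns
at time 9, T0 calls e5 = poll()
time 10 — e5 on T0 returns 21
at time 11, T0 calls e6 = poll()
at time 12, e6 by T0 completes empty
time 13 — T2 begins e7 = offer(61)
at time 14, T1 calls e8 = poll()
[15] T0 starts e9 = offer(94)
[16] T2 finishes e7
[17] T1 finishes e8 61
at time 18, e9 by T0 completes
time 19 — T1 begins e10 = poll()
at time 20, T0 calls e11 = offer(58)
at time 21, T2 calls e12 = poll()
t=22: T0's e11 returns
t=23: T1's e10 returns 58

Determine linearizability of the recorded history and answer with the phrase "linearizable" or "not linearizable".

not linearizable

cut after 4 events: linearizable; cut after 5 events (e3 responds, time 5): not linearizable
exactly one order of the 2 completed ops respects real time; the queue replay fails
no completion choice of the 1 pending operation (e1) rescues it — every subset was tried
one such order, e2, e3 (pending dropped), breaks at step 2 where e3 poll() → empty is illegal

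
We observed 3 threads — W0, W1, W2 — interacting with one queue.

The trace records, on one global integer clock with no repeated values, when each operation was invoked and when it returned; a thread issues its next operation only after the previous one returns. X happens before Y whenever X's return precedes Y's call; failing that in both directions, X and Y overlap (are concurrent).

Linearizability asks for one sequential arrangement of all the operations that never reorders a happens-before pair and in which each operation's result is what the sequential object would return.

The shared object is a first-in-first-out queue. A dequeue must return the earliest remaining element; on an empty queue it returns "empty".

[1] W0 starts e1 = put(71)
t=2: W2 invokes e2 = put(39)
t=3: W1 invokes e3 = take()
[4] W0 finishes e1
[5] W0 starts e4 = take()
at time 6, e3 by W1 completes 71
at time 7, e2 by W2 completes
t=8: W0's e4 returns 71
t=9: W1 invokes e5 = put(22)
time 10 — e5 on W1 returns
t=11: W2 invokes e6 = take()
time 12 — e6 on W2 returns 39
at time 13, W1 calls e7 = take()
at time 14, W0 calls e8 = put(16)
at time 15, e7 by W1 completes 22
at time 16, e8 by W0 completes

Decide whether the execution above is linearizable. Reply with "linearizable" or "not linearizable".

not linearizable

prefix check: 1..7 passes, 1..8 fails once e4's time-8 response joins
no legal order exists: 12 real-time-consistent candidates over 4 completed queue operations, all rejected
one such order, e1, e2, e3, e4, breaks at step 4 where e4 take() → 71 is illegal
one such order, e1, e2, e4, e3, breaks at step 4 where e3 take() → 71 is illegal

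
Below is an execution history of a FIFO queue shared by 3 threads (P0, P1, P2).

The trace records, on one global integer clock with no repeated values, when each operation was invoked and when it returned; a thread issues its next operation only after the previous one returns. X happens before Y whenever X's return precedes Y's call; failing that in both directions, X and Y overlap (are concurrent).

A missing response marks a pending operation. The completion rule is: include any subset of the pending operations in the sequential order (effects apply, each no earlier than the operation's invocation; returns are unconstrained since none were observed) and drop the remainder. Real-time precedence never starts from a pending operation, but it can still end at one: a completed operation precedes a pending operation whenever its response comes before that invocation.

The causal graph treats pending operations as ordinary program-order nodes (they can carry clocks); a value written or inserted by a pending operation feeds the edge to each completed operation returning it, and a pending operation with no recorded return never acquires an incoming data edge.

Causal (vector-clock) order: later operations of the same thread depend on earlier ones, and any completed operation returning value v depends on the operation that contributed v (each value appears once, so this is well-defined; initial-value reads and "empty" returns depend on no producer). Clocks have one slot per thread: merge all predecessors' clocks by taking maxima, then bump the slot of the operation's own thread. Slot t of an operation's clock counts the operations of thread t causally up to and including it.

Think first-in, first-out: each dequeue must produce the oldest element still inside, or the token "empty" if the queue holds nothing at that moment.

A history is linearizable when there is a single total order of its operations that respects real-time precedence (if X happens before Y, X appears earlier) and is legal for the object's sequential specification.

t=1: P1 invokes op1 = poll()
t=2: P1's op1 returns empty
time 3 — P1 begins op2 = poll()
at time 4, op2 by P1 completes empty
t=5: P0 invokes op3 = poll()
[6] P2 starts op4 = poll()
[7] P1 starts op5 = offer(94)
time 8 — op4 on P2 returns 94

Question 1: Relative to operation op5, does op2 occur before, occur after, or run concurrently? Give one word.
Answer: before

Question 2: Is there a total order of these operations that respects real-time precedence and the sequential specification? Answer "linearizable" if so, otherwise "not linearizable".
linearizable

one valid linearization: op1, op2, op3, op5, op4
1. op1 poll() → empty, leaving queue <>
2. op2 poll() → empty, leaving queue <>
3. op3 poll() (pending, included), leaving queue <>
4. op5 offer(94) (pending, included), leaving queue <94>
5. op4 poll() → 94, leaving queue <>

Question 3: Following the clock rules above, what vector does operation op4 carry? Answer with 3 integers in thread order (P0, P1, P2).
Answer: (0, 3, 1)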